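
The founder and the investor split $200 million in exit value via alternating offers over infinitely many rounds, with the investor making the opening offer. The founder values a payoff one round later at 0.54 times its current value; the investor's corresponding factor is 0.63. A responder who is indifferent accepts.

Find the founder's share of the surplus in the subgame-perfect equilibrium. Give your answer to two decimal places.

When the investor proposes, the founder accepts any offer worth at least 0.54 times what the founder would get by proposing next round; and vice versa.
This gives x = 200 − 0.54y and y = 200 − 0.63x, where x and y are each side's share when it proposes.
Hence (1 − 0.54·0.63)x = 200(1 − 0.54), i.e. 0.6598·x = 92.
x ≈ 139.4362; the founder's share is 200 − x ≈ 60.5638.

60.56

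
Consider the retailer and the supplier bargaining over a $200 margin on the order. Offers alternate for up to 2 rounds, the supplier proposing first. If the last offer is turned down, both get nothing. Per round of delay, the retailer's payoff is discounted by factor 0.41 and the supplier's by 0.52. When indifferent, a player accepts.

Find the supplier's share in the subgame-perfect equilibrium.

Round 2 (the retailer proposes): the supplier will accept anything ≥ 0, so the retailer offers 0 and keeps 200.
Round 1 (the supplier proposes): the retailer can get 200 next round, worth 0.41 × 200 = 82 now; the supplier offers that and keeps 118.

118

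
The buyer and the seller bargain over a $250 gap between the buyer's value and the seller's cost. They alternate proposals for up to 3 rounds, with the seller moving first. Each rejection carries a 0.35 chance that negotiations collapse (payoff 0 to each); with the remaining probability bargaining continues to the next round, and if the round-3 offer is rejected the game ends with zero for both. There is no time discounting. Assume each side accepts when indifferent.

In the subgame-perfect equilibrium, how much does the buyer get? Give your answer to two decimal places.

56.88

By backward induction:
Round 3 (the seller proposes): rejection yields 0 for the buyer; the seller offers 0 and keeps 250.
Round 2 (the buyer proposes): rejecting gives the seller an expected 0.65 × 250 = 162.5, so the buyer offers 162.5, keeping 87.5.
Round 1 (the seller proposes): rejecting gives the buyer an expected 0.65 × 87.5 = 56.875, so the seller offers 56.875, keeping 193.125.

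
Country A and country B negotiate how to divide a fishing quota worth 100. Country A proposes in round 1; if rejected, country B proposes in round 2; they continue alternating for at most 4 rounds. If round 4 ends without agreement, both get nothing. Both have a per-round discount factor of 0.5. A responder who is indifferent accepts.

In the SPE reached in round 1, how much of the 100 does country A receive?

62.5

Solve by backward induction from round 4.
Round 4 (country B proposes): country A will accept anything ≥ 0, so country B offers 0 and keeps 100.
Round 3 (country A proposes): country B can get 100 next round, worth 0.5 × 100 = 50 now. Country A offers 50 and keeps 100 − 50 = 50.
Round 2 (country B proposes): country A can get 50 next round, worth 0.5 × 50 = 25 now. Country B offers 25 and keeps 100 − 25 = 75.
Round 1 (country A proposes): country B can get 75 next round, worth 0.5 × 75 = 37.5 now, so country A offers 37.5, keeping 62.5.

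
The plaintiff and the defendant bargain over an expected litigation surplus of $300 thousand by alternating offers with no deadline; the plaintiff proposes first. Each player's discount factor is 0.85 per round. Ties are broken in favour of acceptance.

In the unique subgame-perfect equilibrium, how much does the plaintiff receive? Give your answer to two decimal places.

162.16

When the plaintiff proposes, the defendant accepts any offer worth at least 0.85 times what the defendant would get by proposing next round; and vice versa.
This gives x = 300 − 0.85y and y = 300 − 0.85x, where x and y are each side's share when it proposes.
Hence (1 − 0.85·0.85)x = 300(1 − 0.85), i.e. 0.2775·x = 45.
x ≈ 162.1622; the defendant's share is 300 − x ≈ 137.8378.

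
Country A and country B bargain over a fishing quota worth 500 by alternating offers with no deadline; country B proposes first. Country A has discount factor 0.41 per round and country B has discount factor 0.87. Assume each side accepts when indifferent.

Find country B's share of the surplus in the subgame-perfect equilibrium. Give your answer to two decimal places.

Let x be country B's share when country B proposes and y be country A's share when country A proposes.
Country A accepts iff offered ≥ 0.41·y, so x = 500 − 0.41y. Symmetrically y = 500 − 0.87x.
Substituting: x = 500 − 0.41(500 − 0.87x), giving x(1 − 0.87·0.41) = 500(1 − 0.41).
So x = 500 × 0.59 / 0.6433 ≈ 458.5730, and country A receives 500 − x ≈ 41.4270.

458.57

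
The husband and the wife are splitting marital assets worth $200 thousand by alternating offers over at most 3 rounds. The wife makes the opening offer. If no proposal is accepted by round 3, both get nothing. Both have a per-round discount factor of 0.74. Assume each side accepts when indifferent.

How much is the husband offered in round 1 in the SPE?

38.48

Round 3 (the wife proposes): the husband will accept anything ≥ 0, so the wife offers 0 and keeps 200.
Round 2 (the husband proposes): the wife can get 200 next round, worth 0.74 × 200 = 148 now, so the husband offers 148, keeping 52.
Round 1 (the wife proposes): the husband can get 52 next round, worth 0.74 × 52 = 38.48 now; the wife offers that and keeps 161.52.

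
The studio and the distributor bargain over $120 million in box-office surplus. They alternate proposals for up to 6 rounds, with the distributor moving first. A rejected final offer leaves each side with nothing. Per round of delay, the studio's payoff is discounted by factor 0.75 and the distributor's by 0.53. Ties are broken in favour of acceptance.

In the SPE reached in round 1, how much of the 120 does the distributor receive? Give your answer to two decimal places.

46.67

Round 6 (the studio proposes): rejection yields 0 for the distributor; the studio offers 0 and keeps 120.
Round 5 (the distributor proposes): the studio can get 120 next round, worth 0.75 × 120 = 90 now. The distributor offers 90 and keeps 120 − 90 = 30.
Round 4 (the studio proposes): the distributor can get 30 next round, worth 0.53 × 30 = 15.9 now, so the studio offers 15.9, keeping 104.1.
Round 3 (the distributor proposes): the studio can get 104.1 next round, worth 0.75 × 104.1 = 78.075 now, so the distributor offers 78.075, keeping 41.925.
Round 2 (the studio proposes): the distributor can get 41.925 next round, worth 0.53 × 41.925 = 22.22025 now. The studio offers 22.22025 and keeps 120 − 22.22025 = 97.77975.
Round 1 (the distributor proposes): the studio can get 97.77975 next round, worth 0.75 × 97.77975 = 73.3348125 now, so the distributor offers 73.3348125, keeping 46.6651875.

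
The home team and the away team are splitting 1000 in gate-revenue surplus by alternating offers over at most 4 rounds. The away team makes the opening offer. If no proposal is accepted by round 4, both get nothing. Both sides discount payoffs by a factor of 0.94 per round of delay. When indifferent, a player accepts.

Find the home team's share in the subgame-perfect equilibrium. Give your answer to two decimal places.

Round 4 (the home team proposes): the away team will accept anything ≥ 0, so the home team offers 0 and keeps 1000.
Round 3 (the away team proposes): the home team can get 1000 next round, worth 0.94 × 1000 = 940 now, so the away team offers 940, keeping 60.
Round 2 (the home team proposes): the away team can get 60 next round, worth 0.94 × 60 = 56.4 now, so the home team offers 56.4, keeping 943.6.
Round 1 (the away team proposes): the home team can get 943.6 next round, worth 0.94 × 943.6 = 886.984 now; the away team offers that and keeps 113.016.

886.98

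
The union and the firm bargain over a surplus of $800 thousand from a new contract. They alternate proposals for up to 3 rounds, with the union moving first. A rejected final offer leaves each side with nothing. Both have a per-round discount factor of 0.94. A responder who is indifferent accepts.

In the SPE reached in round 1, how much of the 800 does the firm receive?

By backward induction:
Round 3 (the union proposes): rejection yields 0 for the firm; the union offers 0 and keeps 800.
Round 2 (the firm proposes): the union can get 800 next round, worth 0.94 × 800 = 752 now; the firm offers that and keeps 48.
Round 1 (the union proposes): the firm can get 48 next round, worth 0.94 × 48 = 45.12 now. The union offers 45.12 and keeps 800 − 45.12 = 754.88.

45.12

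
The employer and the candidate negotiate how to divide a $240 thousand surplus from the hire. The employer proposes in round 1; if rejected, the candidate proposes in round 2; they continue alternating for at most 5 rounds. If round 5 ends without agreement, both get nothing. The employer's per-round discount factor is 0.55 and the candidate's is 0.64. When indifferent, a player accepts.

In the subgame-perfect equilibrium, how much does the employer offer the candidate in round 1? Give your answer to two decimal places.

93.45

Solve by backward induction from round 5.
Round 5 (the employer proposes): the candidate will accept anything ≥ 0, so the employer offers 0 and keeps 240.
Round 4 (the candidate proposes): the employer can get 240 next round, worth 0.55 × 240 = 132 now; the candidate offers that and keeps 108.
Round 3 (the employer proposes): the candidate can get 108 next round, worth 0.64 × 108 = 69.12 now, so the employer offers 69.12, keeping 170.88.
Round 2 (the candidate proposes): the employer can get 170.88 next round, worth 0.55 × 170.88 = 93.984 now, so the candidate offers 93.984, keeping 146.016.
Round 1 (the employer proposes): the candidate can get 146.016 next round, worth 0.64 × 146.016 = 93.45024 now. The employer offers 93.45024 and keeps 240 − 93.45024 = 146.54976.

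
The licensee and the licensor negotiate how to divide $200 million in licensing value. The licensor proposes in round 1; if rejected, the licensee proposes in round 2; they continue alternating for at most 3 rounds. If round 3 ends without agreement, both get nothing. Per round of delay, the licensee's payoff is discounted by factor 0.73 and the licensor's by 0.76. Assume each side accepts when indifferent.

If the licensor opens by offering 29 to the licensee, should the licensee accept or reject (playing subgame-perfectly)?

Round 3 (the licensor proposes): the licensee will accept anything ≥ 0, so the licensor offers 0 and keeps 200.
Round 2 (the licensee proposes): the licensor can get 200 next round, worth 0.76 × 200 = 152 now; the licensee offers that and keeps 48.
So by rejecting in round 1, the licensee gets 48 next round, worth 0.73 × 48 = 35.04 now.
Offer 29 < 35.04, so the licensee rejects.

Reject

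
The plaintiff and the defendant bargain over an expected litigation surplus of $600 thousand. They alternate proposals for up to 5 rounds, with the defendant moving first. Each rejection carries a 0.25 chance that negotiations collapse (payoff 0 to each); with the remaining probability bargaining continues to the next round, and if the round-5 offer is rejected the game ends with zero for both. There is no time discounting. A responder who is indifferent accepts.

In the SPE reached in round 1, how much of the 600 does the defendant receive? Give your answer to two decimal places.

By backward induction:
Round 5 (the defendant proposes): rejection yields 0 for the plaintiff; the defendant offers 0 and keeps 600.
Round 4 (the plaintiff proposes): rejecting gives the defendant an expected 0.75 × 600 = 450, so the plaintiff offers 450, keeping 150.
Round 3 (the defendant proposes): rejecting gives the plaintiff an expected 0.75 × 150 = 112.5. The defendant offers 112.5 and keeps 600 − 112.5 = 487.5.
Round 2 (the plaintiff proposes): rejecting gives the defendant an expected 0.75 × 487.5 = 365.625. The plaintiff offers 365.625 and keeps 600 − 365.625 = 234.375.
Round 1 (the defendant proposes): rejecting gives the plaintiff an expected 0.75 × 234.375 = 175.78125, so the defendant offers 175.78125, keeping 424.21875.

424.22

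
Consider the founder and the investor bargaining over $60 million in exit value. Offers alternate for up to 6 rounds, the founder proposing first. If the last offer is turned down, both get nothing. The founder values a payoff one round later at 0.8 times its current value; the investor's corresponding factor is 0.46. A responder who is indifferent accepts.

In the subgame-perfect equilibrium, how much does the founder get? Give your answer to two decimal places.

Round 6 (the investor proposes): the founder will accept anything ≥ 0, so the investor offers 0 and keeps 60.
Round 5 (the founder proposes): the investor can get 60 next round, worth 0.46 × 60 = 27.6 now; the founder offers that and keeps 32.4.
Round 4 (the investor proposes): the founder can get 32.4 next round, worth 0.8 × 32.4 = 25.92 now. The investor offers 25.92 and keeps 60 − 25.92 = 34.08.
Round 3 (the founder proposes): the investor can get 34.08 next round, worth 0.46 × 34.08 = 15.6768 now; the founder offers that and keeps 44.3232.
Round 2 (the investor proposes): the founder can get 44.3232 next round, worth 0.8 × 44.3232 = 35.45856 now, so the investor offers 35.45856, keeping 24.54144.
Round 1 (the founder proposes): the investor can get 24.54144 next round, worth 0.46 × 24.54144 = 11.2890624 now; the founder offers that and keeps 48.7109376.

48.71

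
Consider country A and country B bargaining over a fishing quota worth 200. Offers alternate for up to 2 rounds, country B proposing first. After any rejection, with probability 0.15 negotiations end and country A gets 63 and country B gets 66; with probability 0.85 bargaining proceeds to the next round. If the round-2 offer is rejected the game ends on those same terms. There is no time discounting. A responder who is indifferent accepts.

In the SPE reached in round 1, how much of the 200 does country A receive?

123.35

Round 2 (country A proposes): country B gets 66 if talks fail, so country A offers 66 and keeps 134.
Round 1 (country B proposes): rejecting gives country A an expected 0.85 × 134 + 0.15 × 63 = 123.35, so country B offers 123.35, keeping 76.65.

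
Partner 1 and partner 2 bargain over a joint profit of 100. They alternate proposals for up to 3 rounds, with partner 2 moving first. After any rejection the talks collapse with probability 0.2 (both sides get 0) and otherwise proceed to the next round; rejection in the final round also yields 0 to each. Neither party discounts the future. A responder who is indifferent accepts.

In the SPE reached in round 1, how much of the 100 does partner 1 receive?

16

Round 3 (partner 2 proposes): rejection yields 0 for partner 1; partner 2 offers 0 and keeps 100.
Round 2 (partner 1 proposes): rejecting gives partner 2 an expected 0.8 × 100 = 80. Partner 1 offers 80 and keeps 100 − 80 = 20.
Round 1 (partner 2 proposes): rejecting gives partner 1 an expected 0.8 × 20 = 16, so partner 2 offers 16, keeping 84.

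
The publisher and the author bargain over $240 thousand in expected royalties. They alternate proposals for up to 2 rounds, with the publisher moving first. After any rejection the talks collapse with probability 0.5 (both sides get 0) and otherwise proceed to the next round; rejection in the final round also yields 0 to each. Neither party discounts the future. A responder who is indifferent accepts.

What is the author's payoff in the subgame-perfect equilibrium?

Round 2 (the author proposes): rejection yields 0 for the publisher; the author offers 0 and keeps 240.
Round 1 (the publisher proposes): rejecting gives the author an expected 0.5 × 240 = 120, so the publisher offers 120, keeping 120.

120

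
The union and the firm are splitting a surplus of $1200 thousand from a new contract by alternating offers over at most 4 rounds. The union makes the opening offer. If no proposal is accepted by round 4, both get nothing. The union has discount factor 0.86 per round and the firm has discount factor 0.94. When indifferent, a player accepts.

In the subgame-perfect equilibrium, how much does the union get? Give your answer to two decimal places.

Round 4 (the firm proposes): the union will accept anything ≥ 0, so the firm offers 0 and keeps 1200.
Round 3 (the union proposes): the firm can get 1200 next round, worth 0.94 × 1200 = 1128 now; the union offers that and keeps 72.
Round 2 (the firm proposes): the union can get 72 next round, worth 0.86 × 72 = 61.92 now; the firm offers that and keeps 1138.08.
Round 1 (the union proposes): the firm can get 1138.08 next round, worth 0.94 × 1138.08 = 1069.7952 now; the union offers that and keeps 130.2048.

130.20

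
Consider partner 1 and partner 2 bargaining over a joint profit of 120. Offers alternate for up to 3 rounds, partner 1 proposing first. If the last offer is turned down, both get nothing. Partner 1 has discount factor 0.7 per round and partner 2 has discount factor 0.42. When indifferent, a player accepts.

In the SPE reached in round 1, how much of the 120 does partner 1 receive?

Round 3 (partner 1 proposes): partner 2 will accept anything ≥ 0, so partner 1 offers 0 and keeps 120.
Round 2 (partner 2 proposes): partner 1 can get 120 next round, worth 0.7 × 120 = 84 now. Partner 2 offers 84 and keeps 120 − 84 = 36.
Round 1 (partner 1 proposes): partner 2 can get 36 next round, worth 0.42 × 36 = 15.12 now; partner 1 offers that and keeps 104.88.

104.88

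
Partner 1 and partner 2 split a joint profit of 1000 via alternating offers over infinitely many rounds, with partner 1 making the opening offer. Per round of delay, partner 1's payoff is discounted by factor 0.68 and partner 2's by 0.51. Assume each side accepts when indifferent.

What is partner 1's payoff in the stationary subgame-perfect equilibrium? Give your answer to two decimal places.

750.15

In a stationary SPE each proposer offers the other exactly their discounted continuation value.
If partner 1 keeps x when proposing and partner 2 keeps y when proposing, then x = 1000 − 0.51y and y = 1000 − 0.68x.
Solving: x = 1000(1 − 0.51) / (1 − 0.68·0.51) = 490 / 0.6532 ≈ 750.1531.
Partner 2 gets 1000 − 750.1531 ≈ 249.8469.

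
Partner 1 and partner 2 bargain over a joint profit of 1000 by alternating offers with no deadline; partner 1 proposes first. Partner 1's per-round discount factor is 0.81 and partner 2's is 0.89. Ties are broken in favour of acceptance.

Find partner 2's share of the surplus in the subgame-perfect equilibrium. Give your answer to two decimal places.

Let x be partner 1's share when partner 1 proposes and y be partner 2's share when partner 2 proposes.
Partner 2 accepts iff offered ≥ 0.89·y, so x = 1000 − 0.89y. Symmetrically y = 1000 − 0.81x.
Substituting: x = 1000 − 0.89(1000 − 0.81x), giving x(1 − 0.81·0.89) = 1000(1 − 0.89).
So x = 1000 × 0.11 / 0.2791 ≈ 394.1240, and partner 2 receives 1000 − x ≈ 605.8760.

605.88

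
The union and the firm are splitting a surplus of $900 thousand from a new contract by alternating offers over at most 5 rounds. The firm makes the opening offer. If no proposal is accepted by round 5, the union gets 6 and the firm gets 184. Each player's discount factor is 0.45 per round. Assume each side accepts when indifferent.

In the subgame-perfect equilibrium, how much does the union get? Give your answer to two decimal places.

Round 5 (the firm proposes): the union gets 6 if talks fail, so the firm offers 6 and keeps 894.
Round 4 (the union proposes): the firm can get 894 next round, worth 0.45 × 894 = 402.3 now, so the union offers 402.3, keeping 497.7.
Round 3 (the firm proposes): the union can get 497.7 next round, worth 0.45 × 497.7 = 223.965 now. The firm offers 223.965 and keeps 900 − 223.965 = 676.035.
Round 2 (the union proposes): the firm can get 676.035 next round, worth 0.45 × 676.035 = 304.21575 now, so the union offers 304.21575, keeping 595.78425.
Round 1 (the firm proposes): the union can get 595.78425 next round, worth 0.45 × 595.78425 = 268.1029125 now, so the firm offers 268.1029125, keeping 631.8970875.

268.10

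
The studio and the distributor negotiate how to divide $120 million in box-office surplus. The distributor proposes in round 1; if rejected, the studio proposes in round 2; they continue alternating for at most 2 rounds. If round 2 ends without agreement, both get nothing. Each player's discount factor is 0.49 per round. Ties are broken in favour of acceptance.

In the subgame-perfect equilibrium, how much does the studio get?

58.8

Work backward from the last round.
Round 2 (the studio proposes): rejection yields 0 for the distributor; the studio offers 0 and keeps 120.
Round 1 (the distributor proposes): the studio can get 120 next round, worth 0.49 × 120 = 58.8 now, so the distributor offers 58.8, keeping 61.2.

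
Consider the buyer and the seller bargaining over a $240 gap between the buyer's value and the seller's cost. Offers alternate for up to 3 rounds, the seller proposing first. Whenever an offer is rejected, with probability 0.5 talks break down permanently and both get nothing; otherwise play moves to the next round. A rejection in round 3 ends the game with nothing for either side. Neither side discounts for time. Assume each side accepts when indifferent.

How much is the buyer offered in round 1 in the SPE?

Round 3 (the seller proposes): the buyer will accept anything ≥ 0, so the seller offers 0 and keeps 240.
Round 2 (the buyer proposes): rejecting gives the seller an expected 0.5 × 240 = 120. The buyer offers 120 and keeps 240 − 120 = 120.
Round 1 (the seller proposes): rejecting gives the buyer an expected 0.5 × 120 = 60. The seller offers 60 and keeps 240 − 60 = 180.

60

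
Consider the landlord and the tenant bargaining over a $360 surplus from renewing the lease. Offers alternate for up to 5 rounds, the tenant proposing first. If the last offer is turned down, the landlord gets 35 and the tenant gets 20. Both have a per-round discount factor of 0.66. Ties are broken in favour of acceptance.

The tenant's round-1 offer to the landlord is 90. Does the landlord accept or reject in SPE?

Reject

Round 5 (the tenant proposes): the landlord gets 35 if talks fail, so the tenant offers 35 and keeps 325.
Round 4 (the landlord proposes): the tenant can get 325 next round, worth 0.66 × 325 = 214.5 now; the landlord offers that and keeps 145.5.
Round 3 (the tenant proposes): the landlord can get 145.5 next round, worth 0.66 × 145.5 = 96.03 now. The tenant offers 96.03 and keeps 360 − 96.03 = 263.97.
Round 2 (the landlord proposes): the tenant can get 263.97 next round, worth 0.66 × 263.97 = 174.2202 now. The landlord offers 174.2202 and keeps 360 − 174.2202 = 185.7798.
So by rejecting in round 1, the landlord gets 185.7798 next round, worth 0.66 × 185.7798 = 122.614668 now.
Offer 90 < 122.614668, so the landlord rejects.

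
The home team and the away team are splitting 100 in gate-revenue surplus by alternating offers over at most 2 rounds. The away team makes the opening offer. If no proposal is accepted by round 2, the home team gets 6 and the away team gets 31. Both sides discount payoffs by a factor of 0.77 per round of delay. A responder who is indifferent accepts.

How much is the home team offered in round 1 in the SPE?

Round 2 (the home team proposes): the away team gets 31 if talks fail, so the home team offers 31 and keeps 69.
Round 1 (the away team proposes): the home team can get 69 next round, worth 0.77 × 69 = 53.13 now; the away team offers that and keeps 46.87.

53.13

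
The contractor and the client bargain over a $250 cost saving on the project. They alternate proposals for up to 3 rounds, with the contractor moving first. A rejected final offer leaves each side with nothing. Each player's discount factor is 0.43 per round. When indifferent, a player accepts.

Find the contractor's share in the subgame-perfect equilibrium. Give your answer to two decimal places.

188.73

Round 3 (the contractor proposes): rejection yields 0 for the client; the contractor offers 0 and keeps 250.
Round 2 (the client proposes): the contractor can get 250 next round, worth 0.43 × 250 = 107.5 now, so the client offers 107.5, keeping 142.5.
Round 1 (the contractor proposes): the client can get 142.5 next round, worth 0.43 × 142.5 = 61.275 now, so the contractor offers 61.275, keeping 188.725.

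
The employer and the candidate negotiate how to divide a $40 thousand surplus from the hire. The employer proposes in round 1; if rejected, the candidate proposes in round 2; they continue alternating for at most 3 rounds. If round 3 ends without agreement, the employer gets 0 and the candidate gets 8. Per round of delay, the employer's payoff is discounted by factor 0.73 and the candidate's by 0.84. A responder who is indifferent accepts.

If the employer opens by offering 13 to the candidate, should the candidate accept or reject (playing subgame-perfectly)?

Reject

Round 3 (the employer proposes): the candidate gets 8 if talks fail, so the employer offers 8 and keeps 32.
Round 2 (the candidate proposes): the employer can get 32 next round, worth 0.73 × 32 = 23.36 now. The candidate offers 23.36 and keeps 40 − 23.36 = 16.64.
So by rejecting in round 1, the candidate gets 16.64 next round, worth 0.84 × 16.64 = 13.9776 now.
Offer 13 < 13.9776, so the candidate rejects.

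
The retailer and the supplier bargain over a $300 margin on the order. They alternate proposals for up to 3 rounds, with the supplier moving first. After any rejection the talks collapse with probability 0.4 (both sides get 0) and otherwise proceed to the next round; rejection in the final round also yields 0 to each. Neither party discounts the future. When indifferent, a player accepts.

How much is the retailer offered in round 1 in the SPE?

Round 3 (the supplier proposes): the retailer will accept anything ≥ 0, so the supplier offers 0 and keeps 300.
Round 2 (the retailer proposes): rejecting gives the supplier an expected 0.6 × 300 = 180. The retailer offers 180 and keeps 300 − 180 = 120.
Round 1 (the supplier proposes): rejecting gives the retailer an expected 0.6 × 120 = 72; the supplier offers that and keeps 228.

72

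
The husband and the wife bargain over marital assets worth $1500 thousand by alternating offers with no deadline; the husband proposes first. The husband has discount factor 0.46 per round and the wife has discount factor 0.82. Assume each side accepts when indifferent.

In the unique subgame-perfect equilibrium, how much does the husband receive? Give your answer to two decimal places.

433.53

Let x be the husband's share when the husband proposes and y be the wife's share when the wife proposes.
The wife accepts iff offered ≥ 0.82·y, so x = 1500 − 0.82y. Symmetrically y = 1500 − 0.46x.
Substituting: x = 1500 − 0.82(1500 − 0.46x), giving x(1 − 0.46·0.82) = 1500(1 − 0.82).
So x = 1500 × 0.18 / 0.6228 ≈ 433.5260, and the wife receives 1500 − x ≈ 1066.4740.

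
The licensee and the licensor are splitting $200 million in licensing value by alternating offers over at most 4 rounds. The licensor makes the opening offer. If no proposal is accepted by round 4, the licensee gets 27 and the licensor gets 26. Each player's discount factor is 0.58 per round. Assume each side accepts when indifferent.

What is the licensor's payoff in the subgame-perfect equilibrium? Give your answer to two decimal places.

Round 4 (the licensee proposes): the licensor gets 26 if talks fail, so the licensee offers 26 and keeps 174.
Round 3 (the licensor proposes): the licensee can get 174 next round, worth 0.58 × 174 = 100.92 now. The licensor offers 100.92 and keeps 200 − 100.92 = 99.08.
Round 2 (the licensee proposes): the licensor can get 99.08 next round, worth 0.58 × 99.08 = 57.4664 now; the licensee offers that and keeps 142.5336.
Round 1 (the licensor proposes): the licensee can get 142.5336 next round, worth 0.58 × 142.5336 = 82.669488 now. The licensor offers 82.669488 and keeps 200 − 82.669488 = 117.330512.

117.33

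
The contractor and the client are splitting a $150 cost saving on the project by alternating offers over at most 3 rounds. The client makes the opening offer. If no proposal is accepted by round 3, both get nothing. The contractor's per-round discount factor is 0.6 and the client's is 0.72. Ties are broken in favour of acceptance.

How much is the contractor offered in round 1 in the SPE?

25.2

Round 3 (the client proposes): the contractor will accept anything ≥ 0, so the client offers 0 and keeps 150.
Round 2 (the contractor proposes): the client can get 150 next round, worth 0.72 × 150 = 108 now, so the contractor offers 108, keeping 42.
Round 1 (the client proposes): the contractor can get 42 next round, worth 0.6 × 42 = 25.2 now; the client offers that and keeps 124.8.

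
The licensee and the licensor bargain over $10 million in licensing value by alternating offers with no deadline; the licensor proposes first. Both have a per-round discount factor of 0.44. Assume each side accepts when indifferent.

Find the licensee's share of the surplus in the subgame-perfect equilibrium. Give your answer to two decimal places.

In a stationary SPE each proposer offers the other exactly their discounted continuation value.
If the licensor keeps x when proposing and the licensee keeps y when proposing, then x = 10 − 0.44y and y = 10 − 0.44x.
Solving: x = 10(1 − 0.44) / (1 − 0.44·0.44) = 5.6 / 0.8064 ≈ 6.9444.
The licensee gets 10 − 6.9444 ≈ 3.0556.

3.06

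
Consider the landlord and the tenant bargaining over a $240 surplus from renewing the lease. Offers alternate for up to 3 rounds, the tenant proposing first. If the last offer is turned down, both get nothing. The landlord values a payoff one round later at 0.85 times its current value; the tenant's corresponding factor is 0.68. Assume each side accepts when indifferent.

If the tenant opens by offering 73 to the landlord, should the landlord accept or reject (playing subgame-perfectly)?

Accept

Round 3 (the tenant proposes): rejection yields 0 for the landlord; the tenant offers 0 and keeps 240.
Round 2 (the landlord proposes): the tenant can get 240 next round, worth 0.68 × 240 = 163.2 now; the landlord offers that and keeps 76.8.
So by rejecting in round 1, the landlord gets 76.8 next round, worth 0.85 × 76.8 = 65.28 now.
Offer 73 ≥ 65.28, so the landlord accepts.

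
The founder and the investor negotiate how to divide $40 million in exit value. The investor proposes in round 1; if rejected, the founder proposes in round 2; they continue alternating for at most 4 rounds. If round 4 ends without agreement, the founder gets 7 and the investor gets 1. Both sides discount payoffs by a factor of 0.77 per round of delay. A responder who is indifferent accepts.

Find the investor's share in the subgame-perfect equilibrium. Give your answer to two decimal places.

15.11

Round 4 (the founder proposes): the investor gets 1 if talks fail, so the founder offers 1 and keeps 39.
Round 3 (the investor proposes): the founder can get 39 next round, worth 0.77 × 39 = 30.03 now, so the investor offers 30.03, keeping 9.97.
Round 2 (the founder proposes): the investor can get 9.97 next round, worth 0.77 × 9.97 = 7.6769 now. The founder offers 7.6769 and keeps 40 − 7.6769 = 32.3231.
Round 1 (the investor proposes): the founder can get 32.3231 next round, worth 0.77 × 32.3231 = 24.888787 now; the investor offers that and keeps 15.111213.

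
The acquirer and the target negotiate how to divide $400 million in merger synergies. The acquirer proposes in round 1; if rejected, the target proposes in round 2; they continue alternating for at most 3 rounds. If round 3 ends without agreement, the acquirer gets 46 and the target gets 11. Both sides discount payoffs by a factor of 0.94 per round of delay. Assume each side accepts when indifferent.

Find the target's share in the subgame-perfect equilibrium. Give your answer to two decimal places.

Round 3 (the acquirer proposes): the target gets 11 if talks fail, so the acquirer offers 11 and keeps 389.
Round 2 (the target proposes): the acquirer can get 389 next round, worth 0.94 × 389 = 365.66 now; the target offers that and keeps 34.34.
Round 1 (the acquirer proposes): the target can get 34.34 next round, worth 0.94 × 34.34 = 32.2796 now. The acquirer offers 32.2796 and keeps 400 − 32.2796 = 367.7204.

32.28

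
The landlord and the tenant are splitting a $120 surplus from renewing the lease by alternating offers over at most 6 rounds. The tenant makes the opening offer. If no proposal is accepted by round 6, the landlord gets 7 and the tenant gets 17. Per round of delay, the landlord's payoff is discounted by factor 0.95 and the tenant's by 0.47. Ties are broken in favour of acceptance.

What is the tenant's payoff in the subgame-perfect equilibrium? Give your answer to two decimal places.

13.09

Round 6 (the landlord proposes): the tenant gets 17 if talks fail, so the landlord offers 17 and keeps 103.
Round 5 (the tenant proposes): the landlord can get 103 next round, worth 0.95 × 103 = 97.85 now, so the tenant offers 97.85, keeping 22.15.
Round 4 (the landlord proposes): the tenant can get 22.15 next round, worth 0.47 × 22.15 = 10.4105 now. The landlord offers 10.4105 and keeps 120 − 10.4105 = 109.5895.
Round 3 (the tenant proposes): the landlord can get 109.5895 next round, worth 0.95 × 109.5895 = 104.110025 now. The tenant offers 104.110025 and keeps 120 − 104.110025 = 15.889975.
Round 2 (the landlord proposes): the tenant can get 15.889975 next round, worth 0.47 × 15.889975 = 7.46828825 now; the landlord offers that and keeps 112.53171175.
Round 1 (the tenant proposes): the landlord can get 112.53171175 next round, worth 0.95 × 112.53171175 = 106.9051261625 now; the tenant offers that and keeps 13.0948738375.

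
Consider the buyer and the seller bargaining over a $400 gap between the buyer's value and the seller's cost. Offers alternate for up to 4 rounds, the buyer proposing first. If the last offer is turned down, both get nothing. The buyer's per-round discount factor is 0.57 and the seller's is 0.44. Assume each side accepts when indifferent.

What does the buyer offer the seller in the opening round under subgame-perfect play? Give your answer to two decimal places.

119.82

Work backward from the last round.
Round 4 (the seller proposes): rejection yields 0 for the buyer; the seller offers 0 and keeps 400.
Round 3 (the buyer proposes): the seller can get 400 next round, worth 0.44 × 400 = 176 now, so the buyer offers 176, keeping 224.
Round 2 (the seller proposes): the buyer can get 224 next round, worth 0.57 × 224 = 127.68 now; the seller offers that and keeps 272.32.
Round 1 (the buyer proposes): the seller can get 272.32 next round, worth 0.44 × 272.32 = 119.8208 now; the buyer offers that and keeps 280.1792.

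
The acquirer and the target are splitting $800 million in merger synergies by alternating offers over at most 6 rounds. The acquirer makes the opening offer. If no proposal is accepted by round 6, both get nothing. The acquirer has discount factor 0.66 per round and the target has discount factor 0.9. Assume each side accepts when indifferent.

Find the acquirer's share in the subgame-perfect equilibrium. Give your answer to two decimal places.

155.75

Work backward from the last round.
Round 6 (the target proposes): rejection yields 0 for the acquirer; the target offers 0 and keeps 800.
Round 5 (the acquirer proposes): the target can get 800 next round, worth 0.9 × 800 = 720 now; the acquirer offers that and keeps 80.
Round 4 (the target proposes): the acquirer can get 80 next round, worth 0.66 × 80 = 52.8 now; the target offers that and keeps 747.2.
Round 3 (the acquirer proposes): the target can get 747.2 next round, worth 0.9 × 747.2 = 672.48 now; the acquirer offers that and keeps 127.52.
Round 2 (the target proposes): the acquirer can get 127.52 next round, worth 0.66 × 127.52 = 84.1632 now, so the target offers 84.1632, keeping 715.8368.
Round 1 (the acquirer proposes): the target can get 715.8368 next round, worth 0.9 × 715.8368 = 644.25312 now, so the acquirer offers 644.25312, keeping 155.74688.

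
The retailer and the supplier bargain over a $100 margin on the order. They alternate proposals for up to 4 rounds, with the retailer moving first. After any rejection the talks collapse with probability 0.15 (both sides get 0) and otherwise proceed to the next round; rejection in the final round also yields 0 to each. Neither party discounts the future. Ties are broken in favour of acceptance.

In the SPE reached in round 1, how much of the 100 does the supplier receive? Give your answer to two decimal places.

74.16

Round 4 (the supplier proposes): rejection yields 0 for the retailer; the supplier offers 0 and keeps 100.
Round 3 (the retailer proposes): rejecting gives the supplier an expected 0.85 × 100 = 85; the retailer offers that and keeps 15.
Round 2 (the supplier proposes): rejecting gives the retailer an expected 0.85 × 15 = 12.75; the supplier offers that and keeps 87.25.
Round 1 (the retailer proposes): rejecting gives the supplier an expected 0.85 × 87.25 = 74.1625; the retailer offers that and keeps 25.8375.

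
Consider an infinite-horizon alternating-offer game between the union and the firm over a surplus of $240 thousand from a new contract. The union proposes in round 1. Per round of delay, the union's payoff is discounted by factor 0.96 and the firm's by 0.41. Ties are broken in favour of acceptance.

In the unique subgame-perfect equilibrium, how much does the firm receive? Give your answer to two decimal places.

When the union proposes, the firm accepts any offer worth at least 0.41 times what the firm would get by proposing next round; and vice versa.
This gives x = 240 − 0.41y and y = 240 − 0.96x, where x and y are each side's share when it proposes.
Hence (1 − 0.41·0.96)x = 240(1 − 0.41), i.e. 0.6064·x = 141.6.
x ≈ 233.5092; the firm's share is 240 − x ≈ 6.4908.

6.49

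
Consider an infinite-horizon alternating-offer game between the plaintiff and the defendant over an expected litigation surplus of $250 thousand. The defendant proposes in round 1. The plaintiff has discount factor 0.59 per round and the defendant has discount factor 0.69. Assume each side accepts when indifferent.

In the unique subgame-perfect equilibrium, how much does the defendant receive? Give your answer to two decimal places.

Let x be the defendant's share when the defendant proposes and y be the plaintiff's share when the plaintiff proposes.
The plaintiff accepts iff offered ≥ 0.59·y, so x = 250 − 0.59y. Symmetrically y = 250 − 0.69x.
Substituting: x = 250 − 0.59(250 − 0.69x), giving x(1 − 0.69·0.59) = 250(1 − 0.59).
So x = 250 × 0.41 / 0.5929 ≈ 172.8791, and the plaintiff receives 250 − x ≈ 77.1209.

172.88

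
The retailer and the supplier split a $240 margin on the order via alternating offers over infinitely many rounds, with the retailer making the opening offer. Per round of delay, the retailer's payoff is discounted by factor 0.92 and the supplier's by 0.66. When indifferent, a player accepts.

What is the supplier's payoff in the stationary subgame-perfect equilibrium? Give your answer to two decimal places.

In a stationary SPE each proposer offers the other exactly their discounted continuation value.
If the retailer keeps x when proposing and the supplier keeps y when proposing, then x = 240 − 0.66y and y = 240 − 0.92x.
Solving: x = 240(1 − 0.66) / (1 − 0.92·0.66) = 81.6 / 0.3928 ≈ 207.7393.
The supplier gets 240 − 207.7393 ≈ 32.2607.

32.26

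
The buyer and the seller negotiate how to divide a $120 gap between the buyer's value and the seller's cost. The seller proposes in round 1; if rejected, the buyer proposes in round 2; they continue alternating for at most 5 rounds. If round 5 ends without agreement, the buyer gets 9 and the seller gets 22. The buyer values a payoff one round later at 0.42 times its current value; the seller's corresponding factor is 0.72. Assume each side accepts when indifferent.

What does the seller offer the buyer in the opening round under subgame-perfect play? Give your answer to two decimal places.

19.20

Round 5 (the seller proposes): the buyer gets 9 if talks fail, so the seller offers 9 and keeps 111.
Round 4 (the buyer proposes): the seller can get 111 next round, worth 0.72 × 111 = 79.92 now; the buyer offers that and keeps 40.08.
Round 3 (the seller proposes): the buyer can get 40.08 next round, worth 0.42 × 40.08 = 16.8336 now; the seller offers that and keeps 103.1664.
Round 2 (the buyer proposes): the seller can get 103.1664 next round, worth 0.72 × 103.1664 = 74.279808 now. The buyer offers 74.279808 and keeps 120 − 74.279808 = 45.720192.
Round 1 (the seller proposes): the buyer can get 45.720192 next round, worth 0.42 × 45.720192 = 19.20248064 now; the seller offers that and keeps 100.79751936.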